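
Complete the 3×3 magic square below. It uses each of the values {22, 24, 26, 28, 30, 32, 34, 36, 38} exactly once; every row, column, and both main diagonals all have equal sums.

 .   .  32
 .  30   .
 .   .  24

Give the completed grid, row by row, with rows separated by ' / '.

The 9 entries sum to 270, so each line sums to 270/3 = 90.
From column 3, 90 − (32 + 24) gives (2,3) = 34.
Main diagonal needs 90; the known cells sum to 54, so (1,1) = 36.
Using anti-diagonal: 32 + 30 + ? → (3,1) = 90 − 62 = 28.
Using row 1: 36 + 32 + ? → (1,2) = 90 − 68 = 22.
Row 2: 30 + 34 + ? = 90, so (2,1) = 26.
Row 3 needs 90; the known cells sum to 52, so (3,2) = 38.

36 22 32 / 26 30 34 / 28 38 24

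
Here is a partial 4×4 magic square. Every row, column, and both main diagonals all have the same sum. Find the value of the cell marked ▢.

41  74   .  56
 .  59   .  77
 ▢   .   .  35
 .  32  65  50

Column 4 is complete and sums to 218; that is the magic constant.
Row 1 must total 218; the given cells sum to 171, so (1,3) = 47.
Row 4 needs 218; the known cells sum to 147, so (4,1) = 71.
Using column 2: 74 + 59 + 32 + ? → (3,2) = 218 − 165 = 53.
From main diagonal, 218 − (41 + 59 + 50) gives (3,3) = 68.
Anti-diagonal needs 218; the known cells sum to 180, so (2,3) = 38.
From row 2, 218 − (59 + 38 + 77) gives (2,1) = 44.
The remaining cell in row 3 is (3,1) = 218 − 156 = 62.

62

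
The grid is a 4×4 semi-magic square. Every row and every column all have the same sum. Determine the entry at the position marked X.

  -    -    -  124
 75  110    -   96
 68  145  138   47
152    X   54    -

Row 3 is complete and sums to 398; that is the magic constant.
Row 2 needs 398; the known cells sum to 281, so (2,3) = 117.
Column 1 must total 398; the given cells sum to 295, so (1,1) = 103.
From column 3, 398 − (117 + 138 + 54) gives (1,3) = 89.
Column 4 needs 398; the known cells sum to 267, so (4,4) = 131.
The remaining cell in row 1 is (1,2) = 398 − 316 = 82.
Row 4 needs 398; the known cells sum to 337, so (4,2) = 61.

61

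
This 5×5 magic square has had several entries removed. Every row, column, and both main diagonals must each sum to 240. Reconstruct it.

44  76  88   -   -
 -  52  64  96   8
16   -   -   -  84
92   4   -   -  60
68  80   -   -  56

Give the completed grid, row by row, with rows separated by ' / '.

Row 2: 52 + 64 + 96 + 8 + ? = 240, so (2,1) = 20.
Column 2 needs 240; the known cells sum to 212, so (3,2) = 28.
Using column 5: 8 + 84 + 60 + 56 + ? → (1,5) = 240 − 208 = 32.
From anti-diagonal, 240 − (32 + 96 + 4 + 68) gives (3,3) = 40.
Row 1 needs 240; the known cells sum to 240, so (1,4) = 0.
From row 3, 240 − (16 + 28 + 40 + 84) gives (3,4) = 72.
From main diagonal, 240 − (44 + 52 + 40 + 56) gives (4,4) = 48.
Row 4 must total 240; the given cells sum to 204, so (4,3) = 36.
The remaining cell in column 3 is (5,3) = 240 − 228 = 12.
From column 4, 240 − (0 + 96 + 72 + 48) gives (5,4) = 24.

44 76 88 0 32 / 20 52 64 96 8 / 16 28 40 72 84 / 92 4 36 48 60 / 68 80 12 24 56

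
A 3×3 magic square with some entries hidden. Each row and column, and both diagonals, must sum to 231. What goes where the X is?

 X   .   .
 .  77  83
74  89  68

86

Row 2: 77 + 83 + ? = 231, so (2,1) = 71.
Using column 1: 71 + 74 + ? → (1,1) = 231 − 145 = 86.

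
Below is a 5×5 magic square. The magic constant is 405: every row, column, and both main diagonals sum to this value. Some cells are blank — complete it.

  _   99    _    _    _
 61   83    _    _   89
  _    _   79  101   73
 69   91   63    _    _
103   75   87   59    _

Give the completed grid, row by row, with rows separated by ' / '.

77 99 71 93 65 / 61 83 105 67 89 / 95 57 79 101 73 / 69 91 63 85 97 / 103 75 87 59 81

The remaining cell in row 5 is (5,5) = 405 − 324 = 81.
Column 2 must total 405; the given cells sum to 348, so (3,2) = 57.
Row 3 must total 405; the given cells sum to 310, so (3,1) = 95.
Column 1 needs 405; the known cells sum to 328, so (1,1) = 77.
Main diagonal: 77 + 83 + 79 + 81 + ? = 405, so (4,4) = 85.
Row 4 needs 405; the known cells sum to 308, so (4,5) = 97.
The remaining cell in column 5 is (1,5) = 405 − 340 = 65.
Anti-diagonal needs 405; the known cells sum to 338, so (2,4) = 67.
Row 2 needs 405; the known cells sum to 300, so (2,3) = 105.
Using column 3: 105 + 79 + 63 + 87 + ? → (1,3) = 405 − 334 = 71.
Using column 4: 67 + 101 + 85 + 59 + ? → (1,4) = 405 − 312 = 93.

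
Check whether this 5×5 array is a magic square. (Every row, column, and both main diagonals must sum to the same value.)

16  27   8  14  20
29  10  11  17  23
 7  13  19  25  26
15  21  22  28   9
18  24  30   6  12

Row 1: 16 + 27 + 8 + 14 + 20 = 85.
Row 2: 29 + 10 + 11 + 17 + 23 = 90.
Row 3: 7 + 13 + 19 + 25 + 26 = 90.
Row 4: 15 + 21 + 22 + 28 + 9 = 95.
Row 5: 18 + 24 + 30 + 6 + 12 = 90.
Column 1: 16 + 29 + 7 + 15 + 18 = 85.
Column 2: 27 + 10 + 13 + 21 + 24 = 95.
Column 3: 8 + 11 + 19 + 22 + 30 = 90.
Column 4: 14 + 17 + 25 + 28 + 6 = 90.
Column 5: 20 + 23 + 26 + 9 + 12 = 90.
Main diagonal: 16 + 10 + 19 + 28 + 12 = 85.
Anti-diagonal: 20 + 17 + 19 + 21 + 18 = 95.

No — anti-diagonal sums to 95 but row 1 sums to 85.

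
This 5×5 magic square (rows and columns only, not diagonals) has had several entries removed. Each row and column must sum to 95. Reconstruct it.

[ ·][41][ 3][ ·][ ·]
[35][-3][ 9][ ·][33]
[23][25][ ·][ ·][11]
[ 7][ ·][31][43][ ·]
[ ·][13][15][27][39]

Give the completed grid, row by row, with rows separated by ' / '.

Row 2 must total 95; the given cells sum to 74, so (2,4) = 21.
From row 5, 95 − (13 + 15 + 27 + 39) gives (5,1) = 1.
From column 1, 95 − (35 + 23 + 7 + 1) gives (1,1) = 29.
From column 2, 95 − (41 + (-3) + 25 + 13) gives (4,2) = 19.
Column 3 must total 95; the given cells sum to 58, so (3,3) = 37.
Row 3 needs 95; the known cells sum to 96, so (3,4) = -1.
Row 4: 7 + 19 + 31 + 43 + ? = 95, so (4,5) = -5.
Using column 4: 21 + (-1) + 43 + 27 + ? → (1,4) = 95 − 90 = 5.
The remaining cell in column 5 is (1,5) = 95 − 78 = 17.

29 41 3 5 17 / 35 -3 9 21 33 / 23 25 37 -1 11 / 7 19 31 43 -5 / 1 13 15 27 39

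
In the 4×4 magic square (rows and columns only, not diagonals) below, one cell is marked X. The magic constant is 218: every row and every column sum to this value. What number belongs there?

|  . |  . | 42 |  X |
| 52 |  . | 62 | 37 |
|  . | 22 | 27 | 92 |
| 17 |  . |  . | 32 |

57

From row 2, 218 − (52 + 62 + 37) gives (2,2) = 67.
Using row 3: 22 + 27 + 92 + ? → (3,1) = 218 − 141 = 77.
Column 1: 52 + 77 + 17 + ? = 218, so (1,1) = 72.
From column 3, 218 − (42 + 62 + 27) gives (4,3) = 87.
The remaining cell in column 4 is (1,4) = 218 − 161 = 57.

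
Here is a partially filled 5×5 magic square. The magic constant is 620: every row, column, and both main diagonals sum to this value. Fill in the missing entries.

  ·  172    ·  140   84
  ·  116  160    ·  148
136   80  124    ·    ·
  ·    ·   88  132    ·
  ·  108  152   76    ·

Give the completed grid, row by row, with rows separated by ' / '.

128 172 96 140 84 / 92 116 160 104 148 / 136 80 124 168 112 / 100 144 88 132 156 / 164 108 152 76 120

Column 2 needs 620; the known cells sum to 476, so (4,2) = 144.
Column 3: 160 + 124 + 88 + 152 + ? = 620, so (1,3) = 96.
The remaining cell in row 1 is (1,1) = 620 − 492 = 128.
Main diagonal: 128 + 116 + 124 + 132 + ? = 620, so (5,5) = 120.
Row 5: 108 + 152 + 76 + 120 + ? = 620, so (5,1) = 164.
The remaining cell in anti-diagonal is (2,4) = 620 − 516 = 104.
Row 2 must total 620; the given cells sum to 528, so (2,1) = 92.
From column 1, 620 − (128 + 92 + 136 + 164) gives (4,1) = 100.
Column 4: 140 + 104 + 132 + 76 + ? = 620, so (3,4) = 168.
From row 3, 620 − (136 + 80 + 124 + 168) gives (3,5) = 112.
The remaining cell in row 4 is (4,5) = 620 − 464 = 156.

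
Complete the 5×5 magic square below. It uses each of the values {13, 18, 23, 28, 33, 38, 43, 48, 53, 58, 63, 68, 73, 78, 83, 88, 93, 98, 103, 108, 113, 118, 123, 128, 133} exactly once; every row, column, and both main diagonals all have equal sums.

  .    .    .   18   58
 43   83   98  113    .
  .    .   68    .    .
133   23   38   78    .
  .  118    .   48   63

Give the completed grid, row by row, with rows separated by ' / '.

73 88 128 18 58 / 43 83 98 113 28 / 13 53 68 108 123 / 133 23 38 78 93 / 103 118 33 48 63

The 25 entries sum to 1825, so each line sums to 1825/5 = 365.
The remaining cell in row 2 is (2,5) = 365 − 337 = 28.
Row 4: 133 + 23 + 38 + 78 + ? = 365, so (4,5) = 93.
Column 4: 18 + 113 + 78 + 48 + ? = 365, so (3,4) = 108.
Column 5 needs 365; the known cells sum to 242, so (3,5) = 123.
Main diagonal must total 365; the given cells sum to 292, so (1,1) = 73.
Anti-diagonal needs 365; the known cells sum to 262, so (5,1) = 103.
Row 5 must total 365; the given cells sum to 332, so (5,3) = 33.
Column 1: 73 + 43 + 133 + 103 + ? = 365, so (3,1) = 13.
Column 3: 98 + 68 + 38 + 33 + ? = 365, so (1,3) = 128.
Row 1: 73 + 128 + 18 + 58 + ? = 365, so (1,2) = 88.
Row 3 needs 365; the known cells sum to 312, so (3,2) = 53.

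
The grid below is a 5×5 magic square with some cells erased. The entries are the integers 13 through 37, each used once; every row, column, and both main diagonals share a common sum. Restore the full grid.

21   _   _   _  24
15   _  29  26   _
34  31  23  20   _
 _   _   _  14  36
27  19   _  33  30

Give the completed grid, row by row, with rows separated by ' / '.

21 13 35 32 24 / 15 37 29 26 18 / 34 31 23 20 17 / 28 25 22 14 36 / 27 19 16 33 30

The entries are 13 through 37, which sum to 625, so each line sums to 625/5 = 125.
The remaining cell in row 3 is (3,5) = 125 − 108 = 17.
Row 5: 27 + 19 + 33 + 30 + ? = 125, so (5,3) = 16.
Column 1: 21 + 15 + 34 + 27 + ? = 125, so (4,1) = 28.
The remaining cell in column 4 is (1,4) = 125 − 93 = 32.
The remaining cell in column 5 is (2,5) = 125 − 107 = 18.
Main diagonal needs 125; the known cells sum to 88, so (2,2) = 37.
Anti-diagonal must total 125; the given cells sum to 100, so (4,2) = 25.
Using row 4: 28 + 25 + 14 + 36 + ? → (4,3) = 125 − 103 = 22.
Using column 2: 37 + 31 + 25 + 19 + ? → (1,2) = 125 − 112 = 13.
Column 3 must total 125; the given cells sum to 90, so (1,3) = 35.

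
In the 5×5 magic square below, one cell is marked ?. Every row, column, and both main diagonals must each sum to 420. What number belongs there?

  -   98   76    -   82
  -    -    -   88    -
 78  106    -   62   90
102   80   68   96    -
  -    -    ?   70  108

92

From row 3, 420 − (78 + 106 + 62 + 90) gives (3,3) = 84.
From row 4, 420 − (102 + 80 + 68 + 96) gives (4,5) = 74.
Column 4 must total 420; the given cells sum to 316, so (1,4) = 104.
Column 5 must total 420; the given cells sum to 354, so (2,5) = 66.
Anti-diagonal: 82 + 88 + 84 + 80 + ? = 420, so (5,1) = 86.
From row 1, 420 − (98 + 76 + 104 + 82) gives (1,1) = 60.
From column 1, 420 − (60 + 78 + 102 + 86) gives (2,1) = 94.
From main diagonal, 420 − (60 + 84 + 96 + 108) gives (2,2) = 72.
Row 2: 94 + 72 + 88 + 66 + ? = 420, so (2,3) = 100.
Using column 2: 98 + 72 + 106 + 80 + ? → (5,2) = 420 − 356 = 64.
Column 3 needs 420; the known cells sum to 328, so (5,3) = 92.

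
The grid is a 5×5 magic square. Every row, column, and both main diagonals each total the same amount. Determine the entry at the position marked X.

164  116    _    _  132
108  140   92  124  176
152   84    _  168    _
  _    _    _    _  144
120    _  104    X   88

Row 2 is complete and sums to 640; that is the magic constant.
Column 1 must total 640; the given cells sum to 544, so (4,1) = 96.
Column 5 must total 640; the given cells sum to 540, so (3,5) = 100.
Using row 3: 152 + 84 + 168 + 100 + ? → (3,3) = 640 − 504 = 136.
Main diagonal: 164 + 140 + 136 + 88 + ? = 640, so (4,4) = 112.
From anti-diagonal, 640 − (132 + 124 + 136 + 120) gives (4,2) = 128.
From row 4, 640 − (96 + 128 + 112 + 144) gives (4,3) = 160.
Column 2 must total 640; the given cells sum to 468, so (5,2) = 172.
Column 3 must total 640; the given cells sum to 492, so (1,3) = 148.
Row 1 must total 640; the given cells sum to 560, so (1,4) = 80.
Using row 5: 120 + 172 + 104 + 88 + ? → (5,4) = 640 − 484 = 156.

156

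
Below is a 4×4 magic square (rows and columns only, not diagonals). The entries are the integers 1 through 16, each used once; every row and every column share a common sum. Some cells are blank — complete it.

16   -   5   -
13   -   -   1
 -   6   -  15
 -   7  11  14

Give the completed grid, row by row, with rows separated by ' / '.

The entries are 1 through 16, which sum to 136, so each line sums to 136/4 = 34.
From row 4, 34 − (7 + 11 + 14) gives (4,1) = 2.
Column 1 must total 34; the given cells sum to 31, so (3,1) = 3.
From column 4, 34 − (1 + 15 + 14) gives (1,4) = 4.
Row 1 must total 34; the given cells sum to 25, so (1,2) = 9.
Row 3: 3 + 6 + 15 + ? = 34, so (3,3) = 10.
From column 2, 34 − (9 + 6 + 7) gives (2,2) = 12.
Using column 3: 5 + 10 + 11 + ? → (2,3) = 34 − 26 = 8.

16 9 5 4 / 13 12 8 1 / 3 6 10 15 / 2 7 11 14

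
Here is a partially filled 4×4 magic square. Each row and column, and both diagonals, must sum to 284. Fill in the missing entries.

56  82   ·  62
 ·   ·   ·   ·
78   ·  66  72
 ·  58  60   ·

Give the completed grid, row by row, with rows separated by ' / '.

From row 1, 284 − (56 + 82 + 62) gives (1,3) = 84.
The remaining cell in row 3 is (3,2) = 284 − 216 = 68.
The remaining cell in column 2 is (2,2) = 284 − 208 = 76.
From column 3, 284 − (84 + 66 + 60) gives (2,3) = 74.
Main diagonal needs 284; the known cells sum to 198, so (4,4) = 86.
Anti-diagonal needs 284; the known cells sum to 204, so (4,1) = 80.
Column 1: 56 + 78 + 80 + ? = 284, so (2,1) = 70.
Column 4: 62 + 72 + 86 + ? = 284, so (2,4) = 64.

56 82 84 62 / 70 76 74 64 / 78 68 66 72 / 80 58 60 86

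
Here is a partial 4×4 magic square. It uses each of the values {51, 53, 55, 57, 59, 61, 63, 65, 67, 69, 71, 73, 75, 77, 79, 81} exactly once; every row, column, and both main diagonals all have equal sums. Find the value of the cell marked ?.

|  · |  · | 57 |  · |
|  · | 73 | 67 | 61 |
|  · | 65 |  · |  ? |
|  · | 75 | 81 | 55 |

69

The 16 entries sum to 1056, so each line sums to 1056/4 = 264.
The remaining cell in row 2 is (2,1) = 264 − 201 = 63.
Using row 4: 75 + 81 + 55 + ? → (4,1) = 264 − 211 = 53.
The remaining cell in column 2 is (1,2) = 264 − 213 = 51.
Column 3 must total 264; the given cells sum to 205, so (3,3) = 59.
Main diagonal needs 264; the known cells sum to 187, so (1,1) = 77.
Using anti-diagonal: 67 + 65 + 53 + ? → (1,4) = 264 − 185 = 79.
Using column 1: 77 + 63 + 53 + ? → (3,1) = 264 − 193 = 71.
Column 4 must total 264; the given cells sum to 195, so (3,4) = 69.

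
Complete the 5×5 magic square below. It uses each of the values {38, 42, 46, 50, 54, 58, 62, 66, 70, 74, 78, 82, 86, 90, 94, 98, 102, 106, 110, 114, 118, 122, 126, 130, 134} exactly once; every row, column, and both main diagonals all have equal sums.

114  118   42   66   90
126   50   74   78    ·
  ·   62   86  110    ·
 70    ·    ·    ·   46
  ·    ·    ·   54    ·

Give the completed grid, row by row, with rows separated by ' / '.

The 25 entries sum to 2150, so each line sums to 2150/5 = 430.
Row 2 must total 430; the given cells sum to 328, so (2,5) = 102.
Column 4 needs 430; the known cells sum to 308, so (4,4) = 122.
Using main diagonal: 114 + 50 + 86 + 122 + ? → (5,5) = 430 − 372 = 58.
Column 5 must total 430; the given cells sum to 296, so (3,5) = 134.
Row 3 must total 430; the given cells sum to 392, so (3,1) = 38.
Column 1 needs 430; the known cells sum to 348, so (5,1) = 82.
From anti-diagonal, 430 − (90 + 78 + 86 + 82) gives (4,2) = 94.
Row 4 must total 430; the given cells sum to 332, so (4,3) = 98.
From column 2, 430 − (118 + 50 + 62 + 94) gives (5,2) = 106.
Column 3 must total 430; the given cells sum to 300, so (5,3) = 130.

114 118 42 66 90 / 126 50 74 78 102 / 38 62 86 110 134 / 70 94 98 122 46 / 82 106 130 54 58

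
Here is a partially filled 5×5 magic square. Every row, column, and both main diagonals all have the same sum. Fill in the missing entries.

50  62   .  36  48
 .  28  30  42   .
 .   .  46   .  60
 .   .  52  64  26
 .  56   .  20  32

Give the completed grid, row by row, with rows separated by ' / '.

Main diagonal is already complete: 50 + 28 + 46 + 64 + 32 = 220, so that is the magic constant.
Using row 1: 50 + 62 + 36 + 48 + ? → (1,3) = 220 − 196 = 24.
The remaining cell in column 3 is (5,3) = 220 − 152 = 68.
Column 4 needs 220; the known cells sum to 162, so (3,4) = 58.
Column 5 must total 220; the given cells sum to 166, so (2,5) = 54.
From row 2, 220 − (28 + 30 + 42 + 54) gives (2,1) = 66.
Using row 5: 56 + 68 + 20 + 32 + ? → (5,1) = 220 − 176 = 44.
Using anti-diagonal: 48 + 42 + 46 + 44 + ? → (4,2) = 220 − 180 = 40.
Row 4: 40 + 52 + 64 + 26 + ? = 220, so (4,1) = 38.
The remaining cell in column 1 is (3,1) = 220 − 198 = 22.
Using column 2: 62 + 28 + 40 + 56 + ? → (3,2) = 220 − 186 = 34.

50 62 24 36 48 / 66 28 30 42 54 / 22 34 46 58 60 / 38 40 52 64 26 / 44 56 68 20 32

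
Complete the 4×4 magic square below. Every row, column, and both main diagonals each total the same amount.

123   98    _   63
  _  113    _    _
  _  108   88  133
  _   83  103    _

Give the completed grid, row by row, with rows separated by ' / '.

123 98 118 63 / 68 113 93 128 / 73 108 88 133 / 138 83 103 78

Column 2 is already complete: 98 + 113 + 108 + 83 = 402, so that is the magic constant.
From row 1, 402 − (123 + 98 + 63) gives (1,3) = 118.
Row 3 needs 402; the known cells sum to 329, so (3,1) = 73.
The remaining cell in column 3 is (2,3) = 402 − 309 = 93.
Main diagonal must total 402; the given cells sum to 324, so (4,4) = 78.
Anti-diagonal: 63 + 93 + 108 + ? = 402, so (4,1) = 138.
The remaining cell in column 1 is (2,1) = 402 − 334 = 68.
The remaining cell in column 4 is (2,4) = 402 − 274 = 128.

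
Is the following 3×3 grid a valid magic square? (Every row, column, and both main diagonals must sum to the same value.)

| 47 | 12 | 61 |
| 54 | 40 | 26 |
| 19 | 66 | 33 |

No — column 2 sums to 118 but column 3 sums to 120.

Row 1: 47 + 12 + 61 = 120.
Row 2: 54 + 40 + 26 = 120.
Row 3: 19 + 66 + 33 = 118.
Column 1: 47 + 54 + 19 = 120.
Column 2: 12 + 40 + 66 = 118.
Column 3: 61 + 26 + 33 = 120.
Main diagonal: 47 + 40 + 33 = 120.
Anti-diagonal: 61 + 40 + 19 = 120.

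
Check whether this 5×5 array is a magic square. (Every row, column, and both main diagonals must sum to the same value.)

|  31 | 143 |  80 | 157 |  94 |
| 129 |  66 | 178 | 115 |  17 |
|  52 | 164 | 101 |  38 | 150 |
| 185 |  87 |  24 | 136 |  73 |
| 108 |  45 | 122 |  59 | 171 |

Row 1: 31 + 143 + 80 + 157 + 94 = 505.
Row 2: 129 + 66 + 178 + 115 + 17 = 505.
Row 3: 52 + 164 + 101 + 38 + 150 = 505.
Row 4: 185 + 87 + 24 + 136 + 73 = 505.
Row 5: 108 + 45 + 122 + 59 + 171 = 505.
Column 1: 31 + 129 + 52 + 185 + 108 = 505.
Column 2: 143 + 66 + 164 + 87 + 45 = 505.
Column 3: 80 + 178 + 101 + 24 + 122 = 505.
Column 4: 157 + 115 + 38 + 136 + 59 = 505.
Column 5: 94 + 17 + 150 + 73 + 171 = 505.
Main diagonal: 31 + 66 + 101 + 136 + 171 = 505.
Anti-diagonal: 94 + 115 + 101 + 87 + 108 = 505.
All lines sum to 505.

Yes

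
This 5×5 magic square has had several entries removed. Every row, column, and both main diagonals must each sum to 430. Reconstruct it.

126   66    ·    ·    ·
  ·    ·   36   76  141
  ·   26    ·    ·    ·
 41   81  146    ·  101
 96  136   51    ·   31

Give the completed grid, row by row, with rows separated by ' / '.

126 66 106 46 86 / 56 121 36 76 141 / 111 26 91 131 71 / 41 81 146 61 101 / 96 136 51 116 31

Row 4 needs 430; the known cells sum to 369, so (4,4) = 61.
Using row 5: 96 + 136 + 51 + 31 + ? → (5,4) = 430 − 314 = 116.
Column 2 needs 430; the known cells sum to 309, so (2,2) = 121.
The remaining cell in main diagonal is (3,3) = 430 − 339 = 91.
Anti-diagonal must total 430; the given cells sum to 344, so (1,5) = 86.
Row 2 must total 430; the given cells sum to 374, so (2,1) = 56.
Column 1 must total 430; the given cells sum to 319, so (3,1) = 111.
Using column 3: 36 + 91 + 146 + 51 + ? → (1,3) = 430 − 324 = 106.
The remaining cell in column 5 is (3,5) = 430 − 359 = 71.
Row 1: 126 + 66 + 106 + 86 + ? = 430, so (1,4) = 46.
From row 3, 430 − (111 + 26 + 91 + 71) gives (3,4) = 131.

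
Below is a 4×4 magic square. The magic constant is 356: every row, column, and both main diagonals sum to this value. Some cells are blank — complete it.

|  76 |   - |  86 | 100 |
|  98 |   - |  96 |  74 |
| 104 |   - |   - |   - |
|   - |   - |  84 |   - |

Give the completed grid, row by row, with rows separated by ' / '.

Using row 1: 76 + 86 + 100 + ? → (1,2) = 356 − 262 = 94.
Using row 2: 98 + 96 + 74 + ? → (2,2) = 356 − 268 = 88.
The remaining cell in column 1 is (4,1) = 356 − 278 = 78.
From column 3, 356 − (86 + 96 + 84) gives (3,3) = 90.
The remaining cell in main diagonal is (4,4) = 356 − 254 = 102.
Anti-diagonal needs 356; the known cells sum to 274, so (3,2) = 82.
Row 3 must total 356; the given cells sum to 276, so (3,4) = 80.
Using row 4: 78 + 84 + 102 + ? → (4,2) = 356 − 264 = 92.

76 94 86 100 / 98 88 96 74 / 104 82 90 80 / 78 92 84 102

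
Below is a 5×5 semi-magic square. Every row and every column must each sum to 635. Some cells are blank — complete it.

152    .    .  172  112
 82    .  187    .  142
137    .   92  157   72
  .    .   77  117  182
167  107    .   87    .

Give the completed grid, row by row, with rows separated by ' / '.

152 67 132 172 112 / 82 122 187 102 142 / 137 177 92 157 72 / 97 162 77 117 182 / 167 107 147 87 127

Row 3 must total 635; the given cells sum to 458, so (3,2) = 177.
Column 1: 152 + 82 + 137 + 167 + ? = 635, so (4,1) = 97.
The remaining cell in column 4 is (2,4) = 635 − 533 = 102.
Column 5 needs 635; the known cells sum to 508, so (5,5) = 127.
Row 2 must total 635; the given cells sum to 513, so (2,2) = 122.
Row 4 must total 635; the given cells sum to 473, so (4,2) = 162.
The remaining cell in row 5 is (5,3) = 635 − 488 = 147.
From column 2, 635 − (122 + 177 + 162 + 107) gives (1,2) = 67.
Using column 3: 187 + 92 + 77 + 147 + ? → (1,3) = 635 − 503 = 132.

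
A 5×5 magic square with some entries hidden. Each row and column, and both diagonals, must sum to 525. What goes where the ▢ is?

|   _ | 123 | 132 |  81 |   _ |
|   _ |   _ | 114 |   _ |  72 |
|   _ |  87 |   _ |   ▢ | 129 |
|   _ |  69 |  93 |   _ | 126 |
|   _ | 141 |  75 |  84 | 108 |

From row 5, 525 − (141 + 75 + 84 + 108) gives (5,1) = 117.
Using column 2: 123 + 87 + 69 + 141 + ? → (2,2) = 525 − 420 = 105.
Using column 3: 132 + 114 + 93 + 75 + ? → (3,3) = 525 − 414 = 111.
The remaining cell in column 5 is (1,5) = 525 − 435 = 90.
Anti-diagonal needs 525; the known cells sum to 387, so (2,4) = 138.
From row 1, 525 − (123 + 132 + 81 + 90) gives (1,1) = 99.
Row 2 must total 525; the given cells sum to 429, so (2,1) = 96.
Using main diagonal: 99 + 105 + 111 + 108 + ? → (4,4) = 525 − 423 = 102.
Row 4 must total 525; the given cells sum to 390, so (4,1) = 135.
Column 1: 99 + 96 + 135 + 117 + ? = 525, so (3,1) = 78.
The remaining cell in column 4 is (3,4) = 525 − 405 = 120.

120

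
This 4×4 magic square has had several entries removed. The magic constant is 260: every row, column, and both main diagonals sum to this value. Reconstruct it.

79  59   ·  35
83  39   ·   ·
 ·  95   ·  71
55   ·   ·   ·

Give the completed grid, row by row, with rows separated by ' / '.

79 59 87 35 / 83 39 75 63 / 43 95 51 71 / 55 67 47 91

Row 1 needs 260; the known cells sum to 173, so (1,3) = 87.
From column 1, 260 − (79 + 83 + 55) gives (3,1) = 43.
Using column 2: 59 + 39 + 95 + ? → (4,2) = 260 − 193 = 67.
The remaining cell in anti-diagonal is (2,3) = 260 − 185 = 75.
Using row 2: 83 + 39 + 75 + ? → (2,4) = 260 − 197 = 63.
Row 3 needs 260; the known cells sum to 209, so (3,3) = 51.
Column 3: 87 + 75 + 51 + ? = 260, so (4,3) = 47.
Column 4: 35 + 63 + 71 + ? = 260, so (4,4) = 91.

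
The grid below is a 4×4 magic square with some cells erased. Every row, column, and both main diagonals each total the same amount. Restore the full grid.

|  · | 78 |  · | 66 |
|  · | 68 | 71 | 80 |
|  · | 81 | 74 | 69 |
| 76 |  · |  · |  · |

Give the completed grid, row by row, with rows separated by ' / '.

73 78 77 66 / 75 68 71 80 / 70 81 74 69 / 76 67 72 79

Anti-diagonal is already complete: 66 + 71 + 81 + 76 = 294, so that is the magic constant.
From row 2, 294 − (68 + 71 + 80) gives (2,1) = 75.
Using row 3: 81 + 74 + 69 + ? → (3,1) = 294 − 224 = 70.
Using column 1: 75 + 70 + 76 + ? → (1,1) = 294 − 221 = 73.
Using column 2: 78 + 68 + 81 + ? → (4,2) = 294 − 227 = 67.
Column 4 needs 294; the known cells sum to 215, so (4,4) = 79.
The remaining cell in row 1 is (1,3) = 294 − 217 = 77.
Row 4 must total 294; the given cells sum to 222, so (4,3) = 72.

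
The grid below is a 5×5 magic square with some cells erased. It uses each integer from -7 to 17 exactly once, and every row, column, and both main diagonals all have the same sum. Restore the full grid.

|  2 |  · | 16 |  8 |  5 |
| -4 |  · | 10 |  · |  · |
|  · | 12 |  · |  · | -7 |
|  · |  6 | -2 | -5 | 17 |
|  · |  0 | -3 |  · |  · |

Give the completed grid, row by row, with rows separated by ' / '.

2 -6 16 8 5 / -4 13 10 7 -1 / 15 12 4 1 -7 / 9 6 -2 -5 17 / 3 0 -3 14 11

The entries are -7 through 17, which sum to 125, so each line sums to 125/5 = 25.
Row 1 must total 25; the given cells sum to 31, so (1,2) = -6.
Using row 4: 6 + (-2) + (-5) + 17 + ? → (4,1) = 25 − 16 = 9.
Using column 2: -6 + 12 + 6 + 0 + ? → (2,2) = 25 − 12 = 13.
Column 3: 16 + 10 + (-2) + (-3) + ? = 25, so (3,3) = 4.
Using main diagonal: 2 + 13 + 4 + (-5) + ? → (5,5) = 25 − 14 = 11.
The remaining cell in column 5 is (2,5) = 25 − 26 = -1.
Using row 2: -4 + 13 + 10 + (-1) + ? → (2,4) = 25 − 18 = 7.
From anti-diagonal, 25 − (5 + 7 + 4 + 6) gives (5,1) = 3.
The remaining cell in row 5 is (5,4) = 25 − 11 = 14.
Column 1 needs 25; the known cells sum to 10, so (3,1) = 15.
From column 4, 25 − (8 + 7 + (-5) + 14) gives (3,4) = 1.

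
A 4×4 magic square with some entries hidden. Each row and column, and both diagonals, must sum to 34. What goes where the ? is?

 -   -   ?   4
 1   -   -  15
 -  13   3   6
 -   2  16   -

Row 3 needs 34; the known cells sum to 22, so (3,1) = 12.
Column 4 must total 34; the given cells sum to 25, so (4,4) = 9.
Row 4: 2 + 16 + 9 + ? = 34, so (4,1) = 7.
The remaining cell in column 1 is (1,1) = 34 − 20 = 14.
Using main diagonal: 14 + 3 + 9 + ? → (2,2) = 34 − 26 = 8.
The remaining cell in anti-diagonal is (2,3) = 34 − 24 = 10.
Column 2 needs 34; the known cells sum to 23, so (1,2) = 11.
Column 3: 10 + 3 + 16 + ? = 34, so (1,3) = 5.

5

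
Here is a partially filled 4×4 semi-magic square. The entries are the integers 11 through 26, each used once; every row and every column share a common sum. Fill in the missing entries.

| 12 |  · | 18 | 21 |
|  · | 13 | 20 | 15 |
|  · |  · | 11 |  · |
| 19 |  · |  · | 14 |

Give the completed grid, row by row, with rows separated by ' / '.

12 23 18 21 / 26 13 20 15 / 17 22 11 24 / 19 16 25 14

The entries are 11 through 26, which sum to 296, so each line sums to 296/4 = 74.
The remaining cell in row 1 is (1,2) = 74 − 51 = 23.
Row 2 needs 74; the known cells sum to 48, so (2,1) = 26.
Column 1: 12 + 26 + 19 + ? = 74, so (3,1) = 17.
Column 3 needs 74; the known cells sum to 49, so (4,3) = 25.
Column 4: 21 + 15 + 14 + ? = 74, so (3,4) = 24.
Row 3 needs 74; the known cells sum to 52, so (3,2) = 22.
The remaining cell in row 4 is (4,2) = 74 − 58 = 16.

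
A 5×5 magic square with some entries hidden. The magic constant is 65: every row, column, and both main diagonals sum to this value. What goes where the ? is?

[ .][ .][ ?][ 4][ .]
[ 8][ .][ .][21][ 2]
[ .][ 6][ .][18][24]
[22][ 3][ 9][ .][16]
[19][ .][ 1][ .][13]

Row 4: 22 + 3 + 9 + 16 + ? = 65, so (4,4) = 15.
Column 4: 4 + 21 + 18 + 15 + ? = 65, so (5,4) = 7.
Using column 5: 2 + 24 + 16 + 13 + ? → (1,5) = 65 − 55 = 10.
Anti-diagonal must total 65; the given cells sum to 53, so (3,3) = 12.
From row 3, 65 − (6 + 12 + 18 + 24) gives (3,1) = 5.
Row 5: 19 + 1 + 7 + 13 + ? = 65, so (5,2) = 25.
Column 1 needs 65; the known cells sum to 54, so (1,1) = 11.
Main diagonal must total 65; the given cells sum to 51, so (2,2) = 14.
Row 2: 8 + 14 + 21 + 2 + ? = 65, so (2,3) = 20.
Using column 2: 14 + 6 + 3 + 25 + ? → (1,2) = 65 − 48 = 17.
From column 3, 65 − (20 + 12 + 9 + 1) gives (1,3) = 23.

23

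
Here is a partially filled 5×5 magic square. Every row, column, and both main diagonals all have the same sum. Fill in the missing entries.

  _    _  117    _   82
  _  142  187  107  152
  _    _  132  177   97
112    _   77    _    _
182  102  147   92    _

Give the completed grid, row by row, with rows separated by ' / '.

Column 3 is already complete: 117 + 187 + 132 + 77 + 147 = 660, so that is the magic constant.
Row 2: 142 + 187 + 107 + 152 + ? = 660, so (2,1) = 72.
From row 5, 660 − (182 + 102 + 147 + 92) gives (5,5) = 137.
Column 5: 82 + 152 + 97 + 137 + ? = 660, so (4,5) = 192.
Using anti-diagonal: 82 + 107 + 132 + 182 + ? → (4,2) = 660 − 503 = 157.
Row 4: 112 + 157 + 77 + 192 + ? = 660, so (4,4) = 122.
Column 4 needs 660; the known cells sum to 498, so (1,4) = 162.
Main diagonal must total 660; the given cells sum to 533, so (1,1) = 127.
Row 1 needs 660; the known cells sum to 488, so (1,2) = 172.
The remaining cell in column 1 is (3,1) = 660 − 493 = 167.
Column 2 needs 660; the known cells sum to 573, so (3,2) = 87.

127 172 117 162 82 / 72 142 187 107 152 / 167 87 132 177 97 / 112 157 77 122 192 / 182 102 147 92 137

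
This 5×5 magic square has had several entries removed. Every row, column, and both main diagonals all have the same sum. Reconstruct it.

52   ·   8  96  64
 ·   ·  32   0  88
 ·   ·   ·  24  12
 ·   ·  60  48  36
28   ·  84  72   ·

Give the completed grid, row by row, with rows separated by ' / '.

52 20 8 96 64 / 76 44 32 0 88 / 80 68 56 24 12 / 4 92 60 48 36 / 28 16 84 72 40

Column 4 is already complete: 96 + 0 + 24 + 48 + 72 = 240, so that is the magic constant.
Using row 1: 52 + 8 + 96 + 64 + ? → (1,2) = 240 − 220 = 20.
Column 3: 8 + 32 + 60 + 84 + ? = 240, so (3,3) = 56.
The remaining cell in column 5 is (5,5) = 240 − 200 = 40.
From main diagonal, 240 − (52 + 56 + 48 + 40) gives (2,2) = 44.
The remaining cell in anti-diagonal is (4,2) = 240 − 148 = 92.
From row 2, 240 − (44 + 32 + 0 + 88) gives (2,1) = 76.
The remaining cell in row 4 is (4,1) = 240 − 236 = 4.
Using row 5: 28 + 84 + 72 + 40 + ? → (5,2) = 240 − 224 = 16.
From column 1, 240 − (52 + 76 + 4 + 28) gives (3,1) = 80.
The remaining cell in column 2 is (3,2) = 240 − 172 = 68.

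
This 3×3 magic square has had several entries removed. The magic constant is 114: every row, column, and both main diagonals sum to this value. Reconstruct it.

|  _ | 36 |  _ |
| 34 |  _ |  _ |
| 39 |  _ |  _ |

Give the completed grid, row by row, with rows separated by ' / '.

41 36 37 / 34 38 42 / 39 40 35

From column 1, 114 − (34 + 39) gives (1,1) = 41.
Row 1: 41 + 36 + ? = 114, so (1,3) = 37.
Anti-diagonal must total 114; the given cells sum to 76, so (2,2) = 38.
Using row 2: 34 + 38 + ? → (2,3) = 114 − 72 = 42.
The remaining cell in column 2 is (3,2) = 114 − 74 = 40.
From column 3, 114 − (37 + 42) gives (3,3) = 35.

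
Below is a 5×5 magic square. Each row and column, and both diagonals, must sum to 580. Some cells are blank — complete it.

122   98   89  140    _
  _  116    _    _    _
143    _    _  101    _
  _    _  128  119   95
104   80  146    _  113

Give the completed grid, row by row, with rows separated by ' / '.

122 98 89 140 131 / 125 116 107 83 149 / 143 134 110 101 92 / 86 152 128 119 95 / 104 80 146 137 113

Row 1 must total 580; the given cells sum to 449, so (1,5) = 131.
From row 5, 580 − (104 + 80 + 146 + 113) gives (5,4) = 137.
Column 4 must total 580; the given cells sum to 497, so (2,4) = 83.
Using main diagonal: 122 + 116 + 119 + 113 + ? → (3,3) = 580 − 470 = 110.
Anti-diagonal needs 580; the known cells sum to 428, so (4,2) = 152.
From row 4, 580 − (152 + 128 + 119 + 95) gives (4,1) = 86.
Column 1 must total 580; the given cells sum to 455, so (2,1) = 125.
Column 2 needs 580; the known cells sum to 446, so (3,2) = 134.
Column 3: 89 + 110 + 128 + 146 + ? = 580, so (2,3) = 107.
Using row 2: 125 + 116 + 107 + 83 + ? → (2,5) = 580 − 431 = 149.
Row 3 needs 580; the known cells sum to 488, so (3,5) = 92.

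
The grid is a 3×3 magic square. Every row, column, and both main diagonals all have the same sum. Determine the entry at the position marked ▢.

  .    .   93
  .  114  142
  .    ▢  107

100

Column 3 is complete and sums to 342; that is the magic constant.
Row 2 must total 342; the given cells sum to 256, so (2,1) = 86.
Main diagonal needs 342; the known cells sum to 221, so (1,1) = 121.
Anti-diagonal needs 342; the known cells sum to 207, so (3,1) = 135.
Row 1: 121 + 93 + ? = 342, so (1,2) = 128.
From row 3, 342 − (135 + 107) gives (3,2) = 100.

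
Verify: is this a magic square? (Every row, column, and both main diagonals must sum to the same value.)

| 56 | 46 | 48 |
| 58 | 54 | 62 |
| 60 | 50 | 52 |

No — column 3 sums to 162 but column 2 sums to 150.

Row 1: 56 + 46 + 48 = 150.
Row 2: 58 + 54 + 62 = 174.
Row 3: 60 + 50 + 52 = 162.
Column 1: 56 + 58 + 60 = 174.
Column 2: 46 + 54 + 50 = 150.
Column 3: 48 + 62 + 52 = 162.
Main diagonal: 56 + 54 + 52 = 162.
Anti-diagonal: 48 + 54 + 60 = 162.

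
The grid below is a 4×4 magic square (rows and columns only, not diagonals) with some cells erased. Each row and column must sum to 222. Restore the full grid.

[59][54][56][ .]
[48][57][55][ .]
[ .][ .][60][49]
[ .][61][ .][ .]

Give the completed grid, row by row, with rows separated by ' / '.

59 54 56 53 / 48 57 55 62 / 63 50 60 49 / 52 61 51 58

Row 1 must total 222; the given cells sum to 169, so (1,4) = 53.
Using row 2: 48 + 57 + 55 + ? → (2,4) = 222 − 160 = 62.
From column 2, 222 − (54 + 57 + 61) gives (3,2) = 50.
From column 3, 222 − (56 + 55 + 60) gives (4,3) = 51.
Using column 4: 53 + 62 + 49 + ? → (4,4) = 222 − 164 = 58.
Row 3 needs 222; the known cells sum to 159, so (3,1) = 63.
The remaining cell in row 4 is (4,1) = 222 − 170 = 52.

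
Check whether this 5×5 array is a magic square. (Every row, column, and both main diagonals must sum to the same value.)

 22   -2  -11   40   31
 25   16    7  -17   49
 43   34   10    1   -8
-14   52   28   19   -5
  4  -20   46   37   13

Yes

Row 1: 22 + (-2) + (-11) + 40 + 31 = 80.
Row 2: 25 + 16 + 7 + (-17) + 49 = 80.
Row 3: 43 + 34 + 10 + 1 + (-8) = 80.
Row 4: -14 + 52 + 28 + 19 + (-5) = 80.
Row 5: 4 + (-20) + 46 + 37 + 13 = 80.
Column 1: 22 + 25 + 43 + (-14) + 4 = 80.
Column 2: -2 + 16 + 34 + 52 + (-20) = 80.
Column 3: -11 + 7 + 10 + 28 + 46 = 80.
Column 4: 40 + (-17) + 1 + 19 + 37 = 80.
Column 5: 31 + 49 + (-8) + (-5) + 13 = 80.
Main diagonal: 22 + 16 + 10 + 19 + 13 = 80.
Anti-diagonal: 31 + (-17) + 10 + 52 + 4 = 80.
All lines sum to 80.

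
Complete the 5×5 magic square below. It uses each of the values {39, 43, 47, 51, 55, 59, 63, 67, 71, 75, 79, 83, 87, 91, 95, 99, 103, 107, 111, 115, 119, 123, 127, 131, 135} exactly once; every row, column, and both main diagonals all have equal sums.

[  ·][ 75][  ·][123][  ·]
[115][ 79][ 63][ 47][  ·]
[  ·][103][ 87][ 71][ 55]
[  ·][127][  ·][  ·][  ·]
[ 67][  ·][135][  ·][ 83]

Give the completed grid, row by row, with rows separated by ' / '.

91 75 39 123 107 / 115 79 63 47 131 / 119 103 87 71 55 / 43 127 111 95 59 / 67 51 135 99 83

The 25 entries sum to 2175, so each line sums to 2175/5 = 435.
Row 2 must total 435; the given cells sum to 304, so (2,5) = 131.
Row 3: 103 + 87 + 71 + 55 + ? = 435, so (3,1) = 119.
The remaining cell in column 2 is (5,2) = 435 − 384 = 51.
Anti-diagonal must total 435; the given cells sum to 328, so (1,5) = 107.
Using row 5: 67 + 51 + 135 + 83 + ? → (5,4) = 435 − 336 = 99.
From column 4, 435 − (123 + 47 + 71 + 99) gives (4,4) = 95.
Using column 5: 107 + 131 + 55 + 83 + ? → (4,5) = 435 − 376 = 59.
From main diagonal, 435 − (79 + 87 + 95 + 83) gives (1,1) = 91.
Row 1: 91 + 75 + 123 + 107 + ? = 435, so (1,3) = 39.
The remaining cell in column 1 is (4,1) = 435 − 392 = 43.
From column 3, 435 − (39 + 63 + 87 + 135) gives (4,3) = 111.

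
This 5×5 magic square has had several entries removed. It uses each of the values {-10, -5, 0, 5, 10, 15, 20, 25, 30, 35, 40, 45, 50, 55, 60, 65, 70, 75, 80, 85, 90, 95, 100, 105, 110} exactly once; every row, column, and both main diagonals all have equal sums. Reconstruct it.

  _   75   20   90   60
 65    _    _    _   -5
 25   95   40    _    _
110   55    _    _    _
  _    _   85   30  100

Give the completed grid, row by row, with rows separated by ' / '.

The 25 entries sum to 1250, so each line sums to 1250/5 = 250.
The remaining cell in row 1 is (1,1) = 250 − 245 = 5.
Column 1: 5 + 65 + 25 + 110 + ? = 250, so (5,1) = 45.
Anti-diagonal: 60 + 40 + 55 + 45 + ? = 250, so (2,4) = 50.
The remaining cell in row 5 is (5,2) = 250 − 260 = -10.
The remaining cell in column 2 is (2,2) = 250 − 215 = 35.
The remaining cell in main diagonal is (4,4) = 250 − 180 = 70.
Row 2 needs 250; the known cells sum to 145, so (2,3) = 105.
The remaining cell in column 3 is (4,3) = 250 − 250 = 0.
Column 4 must total 250; the given cells sum to 240, so (3,4) = 10.
Row 3 needs 250; the known cells sum to 170, so (3,5) = 80.
Using row 4: 110 + 55 + 0 + 70 + ? → (4,5) = 250 − 235 = 15.

5 75 20 90 60 / 65 35 105 50 -5 / 25 95 40 10 80 / 110 55 0 70 15 / 45 -10 85 30 100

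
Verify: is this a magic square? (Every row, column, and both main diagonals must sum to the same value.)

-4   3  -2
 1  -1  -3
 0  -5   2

Yes

Row 1: -4 + 3 + (-2) = -3.
Row 2: 1 + (-1) + (-3) = -3.
Row 3: 0 + (-5) + 2 = -3.
Column 1: -4 + 1 + 0 = -3.
Column 2: 3 + (-1) + (-5) = -3.
Column 3: -2 + (-3) + 2 = -3.
Main diagonal: -4 + (-1) + 2 = -3.
Anti-diagonal: -2 + (-1) + 0 = -3.
All lines sum to -3.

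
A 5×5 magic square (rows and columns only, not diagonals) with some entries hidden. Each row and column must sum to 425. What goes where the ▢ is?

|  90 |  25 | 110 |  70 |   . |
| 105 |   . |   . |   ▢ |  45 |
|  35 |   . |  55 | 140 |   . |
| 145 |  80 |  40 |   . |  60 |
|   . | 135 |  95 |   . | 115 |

Row 1: 90 + 25 + 110 + 70 + ? = 425, so (1,5) = 130.
Using row 4: 145 + 80 + 40 + 60 + ? → (4,4) = 425 − 325 = 100.
Column 1 needs 425; the known cells sum to 375, so (5,1) = 50.
From column 3, 425 − (110 + 55 + 40 + 95) gives (2,3) = 125.
Column 5: 130 + 45 + 60 + 115 + ? = 425, so (3,5) = 75.
Row 3: 35 + 55 + 140 + 75 + ? = 425, so (3,2) = 120.
The remaining cell in row 5 is (5,4) = 425 − 395 = 30.
Column 2: 25 + 120 + 80 + 135 + ? = 425, so (2,2) = 65.
Column 4 needs 425; the known cells sum to 340, so (2,4) = 85.

85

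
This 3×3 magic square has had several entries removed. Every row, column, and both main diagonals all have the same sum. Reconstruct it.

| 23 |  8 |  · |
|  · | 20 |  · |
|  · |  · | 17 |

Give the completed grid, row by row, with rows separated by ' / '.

Main diagonal is already complete: 23 + 20 + 17 = 60, so that is the magic constant.
The remaining cell in row 1 is (1,3) = 60 − 31 = 29.
Column 2: 8 + 20 + ? = 60, so (3,2) = 32.
The remaining cell in column 3 is (2,3) = 60 − 46 = 14.
Using anti-diagonal: 29 + 20 + ? → (3,1) = 60 − 49 = 11.
The remaining cell in row 2 is (2,1) = 60 − 34 = 26.

23 8 29 / 26 20 14 / 11 32 17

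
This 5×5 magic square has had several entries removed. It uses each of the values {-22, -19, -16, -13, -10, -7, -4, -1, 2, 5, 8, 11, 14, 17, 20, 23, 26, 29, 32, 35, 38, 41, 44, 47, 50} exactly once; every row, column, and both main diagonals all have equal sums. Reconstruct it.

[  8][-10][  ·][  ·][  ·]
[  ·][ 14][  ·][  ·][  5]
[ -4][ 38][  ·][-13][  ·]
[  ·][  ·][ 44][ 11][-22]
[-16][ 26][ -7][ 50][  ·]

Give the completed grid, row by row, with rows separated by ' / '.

8 -10 32 -1 41 / 47 14 -19 23 5 / -4 38 20 -13 29 / 35 2 44 11 -22 / -16 26 -7 50 17

The 25 entries sum to 350, so each line sums to 350/5 = 70.
The remaining cell in row 5 is (5,5) = 70 − 53 = 17.
Column 2 must total 70; the given cells sum to 68, so (4,2) = 2.
The remaining cell in main diagonal is (3,3) = 70 − 50 = 20.
Row 3 must total 70; the given cells sum to 41, so (3,5) = 29.
Row 4: 2 + 44 + 11 + (-22) + ? = 70, so (4,1) = 35.
Column 1 needs 70; the known cells sum to 23, so (2,1) = 47.
Column 5: 5 + 29 + (-22) + 17 + ? = 70, so (1,5) = 41.
The remaining cell in anti-diagonal is (2,4) = 70 − 47 = 23.
Using row 2: 47 + 14 + 23 + 5 + ? → (2,3) = 70 − 89 = -19.
Column 3: -19 + 20 + 44 + (-7) + ? = 70, so (1,3) = 32.
The remaining cell in column 4 is (1,4) = 70 − 71 = -1.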